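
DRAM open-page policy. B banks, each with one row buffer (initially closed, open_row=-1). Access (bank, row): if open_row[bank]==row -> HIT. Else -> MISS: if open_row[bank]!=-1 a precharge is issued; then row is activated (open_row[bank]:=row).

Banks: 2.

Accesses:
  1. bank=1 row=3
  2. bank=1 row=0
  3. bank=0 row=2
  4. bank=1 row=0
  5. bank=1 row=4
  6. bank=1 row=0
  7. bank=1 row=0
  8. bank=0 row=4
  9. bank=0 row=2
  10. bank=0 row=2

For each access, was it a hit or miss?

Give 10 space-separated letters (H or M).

Answer: M M M H M M H M M H

Derivation:
Acc 1: bank1 row3 -> MISS (open row3); precharges=0
Acc 2: bank1 row0 -> MISS (open row0); precharges=1
Acc 3: bank0 row2 -> MISS (open row2); precharges=1
Acc 4: bank1 row0 -> HIT
Acc 5: bank1 row4 -> MISS (open row4); precharges=2
Acc 6: bank1 row0 -> MISS (open row0); precharges=3
Acc 7: bank1 row0 -> HIT
Acc 8: bank0 row4 -> MISS (open row4); precharges=4
Acc 9: bank0 row2 -> MISS (open row2); precharges=5
Acc 10: bank0 row2 -> HIT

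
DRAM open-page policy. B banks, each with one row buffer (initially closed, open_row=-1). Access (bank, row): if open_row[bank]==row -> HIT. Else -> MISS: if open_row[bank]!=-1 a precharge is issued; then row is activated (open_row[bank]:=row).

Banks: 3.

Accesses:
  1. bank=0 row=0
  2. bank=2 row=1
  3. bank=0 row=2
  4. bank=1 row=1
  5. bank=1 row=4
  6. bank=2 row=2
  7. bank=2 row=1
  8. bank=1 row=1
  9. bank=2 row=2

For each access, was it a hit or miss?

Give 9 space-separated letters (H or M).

Acc 1: bank0 row0 -> MISS (open row0); precharges=0
Acc 2: bank2 row1 -> MISS (open row1); precharges=0
Acc 3: bank0 row2 -> MISS (open row2); precharges=1
Acc 4: bank1 row1 -> MISS (open row1); precharges=1
Acc 5: bank1 row4 -> MISS (open row4); precharges=2
Acc 6: bank2 row2 -> MISS (open row2); precharges=3
Acc 7: bank2 row1 -> MISS (open row1); precharges=4
Acc 8: bank1 row1 -> MISS (open row1); precharges=5
Acc 9: bank2 row2 -> MISS (open row2); precharges=6

Answer: M M M M M M M M M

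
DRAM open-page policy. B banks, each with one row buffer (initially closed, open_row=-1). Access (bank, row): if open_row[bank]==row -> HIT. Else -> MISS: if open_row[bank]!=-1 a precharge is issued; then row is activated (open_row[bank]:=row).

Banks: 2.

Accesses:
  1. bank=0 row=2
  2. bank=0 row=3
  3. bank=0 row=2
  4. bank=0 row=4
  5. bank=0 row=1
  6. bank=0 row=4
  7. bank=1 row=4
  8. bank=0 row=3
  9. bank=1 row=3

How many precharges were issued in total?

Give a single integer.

Answer: 7

Derivation:
Acc 1: bank0 row2 -> MISS (open row2); precharges=0
Acc 2: bank0 row3 -> MISS (open row3); precharges=1
Acc 3: bank0 row2 -> MISS (open row2); precharges=2
Acc 4: bank0 row4 -> MISS (open row4); precharges=3
Acc 5: bank0 row1 -> MISS (open row1); precharges=4
Acc 6: bank0 row4 -> MISS (open row4); precharges=5
Acc 7: bank1 row4 -> MISS (open row4); precharges=5
Acc 8: bank0 row3 -> MISS (open row3); precharges=6
Acc 9: bank1 row3 -> MISS (open row3); precharges=7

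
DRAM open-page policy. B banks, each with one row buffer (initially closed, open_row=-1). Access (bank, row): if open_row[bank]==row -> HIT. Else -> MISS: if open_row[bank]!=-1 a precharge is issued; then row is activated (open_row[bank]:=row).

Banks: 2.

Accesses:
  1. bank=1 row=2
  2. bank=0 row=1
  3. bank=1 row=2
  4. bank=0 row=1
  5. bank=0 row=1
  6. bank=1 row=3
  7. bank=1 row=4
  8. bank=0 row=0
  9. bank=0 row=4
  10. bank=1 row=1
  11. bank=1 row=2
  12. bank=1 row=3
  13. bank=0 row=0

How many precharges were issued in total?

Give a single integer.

Acc 1: bank1 row2 -> MISS (open row2); precharges=0
Acc 2: bank0 row1 -> MISS (open row1); precharges=0
Acc 3: bank1 row2 -> HIT
Acc 4: bank0 row1 -> HIT
Acc 5: bank0 row1 -> HIT
Acc 6: bank1 row3 -> MISS (open row3); precharges=1
Acc 7: bank1 row4 -> MISS (open row4); precharges=2
Acc 8: bank0 row0 -> MISS (open row0); precharges=3
Acc 9: bank0 row4 -> MISS (open row4); precharges=4
Acc 10: bank1 row1 -> MISS (open row1); precharges=5
Acc 11: bank1 row2 -> MISS (open row2); precharges=6
Acc 12: bank1 row3 -> MISS (open row3); precharges=7
Acc 13: bank0 row0 -> MISS (open row0); precharges=8

Answer: 8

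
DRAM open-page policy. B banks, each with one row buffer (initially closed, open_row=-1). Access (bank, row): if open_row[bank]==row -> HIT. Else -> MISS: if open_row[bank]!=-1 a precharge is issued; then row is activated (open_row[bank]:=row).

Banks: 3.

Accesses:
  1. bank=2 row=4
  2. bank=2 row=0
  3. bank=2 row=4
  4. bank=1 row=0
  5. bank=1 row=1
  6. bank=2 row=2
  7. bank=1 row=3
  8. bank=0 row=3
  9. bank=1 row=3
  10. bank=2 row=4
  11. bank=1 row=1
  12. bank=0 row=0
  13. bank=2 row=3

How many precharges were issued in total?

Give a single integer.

Acc 1: bank2 row4 -> MISS (open row4); precharges=0
Acc 2: bank2 row0 -> MISS (open row0); precharges=1
Acc 3: bank2 row4 -> MISS (open row4); precharges=2
Acc 4: bank1 row0 -> MISS (open row0); precharges=2
Acc 5: bank1 row1 -> MISS (open row1); precharges=3
Acc 6: bank2 row2 -> MISS (open row2); precharges=4
Acc 7: bank1 row3 -> MISS (open row3); precharges=5
Acc 8: bank0 row3 -> MISS (open row3); precharges=5
Acc 9: bank1 row3 -> HIT
Acc 10: bank2 row4 -> MISS (open row4); precharges=6
Acc 11: bank1 row1 -> MISS (open row1); precharges=7
Acc 12: bank0 row0 -> MISS (open row0); precharges=8
Acc 13: bank2 row3 -> MISS (open row3); precharges=9

Answer: 9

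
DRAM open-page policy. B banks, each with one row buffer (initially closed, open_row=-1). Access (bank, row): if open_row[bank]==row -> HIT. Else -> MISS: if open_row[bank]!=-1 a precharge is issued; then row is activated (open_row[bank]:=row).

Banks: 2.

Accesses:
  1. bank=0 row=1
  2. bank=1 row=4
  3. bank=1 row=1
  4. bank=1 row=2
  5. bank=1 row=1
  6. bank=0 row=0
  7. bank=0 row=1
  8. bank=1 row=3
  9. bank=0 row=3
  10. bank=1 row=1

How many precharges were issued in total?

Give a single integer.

Acc 1: bank0 row1 -> MISS (open row1); precharges=0
Acc 2: bank1 row4 -> MISS (open row4); precharges=0
Acc 3: bank1 row1 -> MISS (open row1); precharges=1
Acc 4: bank1 row2 -> MISS (open row2); precharges=2
Acc 5: bank1 row1 -> MISS (open row1); precharges=3
Acc 6: bank0 row0 -> MISS (open row0); precharges=4
Acc 7: bank0 row1 -> MISS (open row1); precharges=5
Acc 8: bank1 row3 -> MISS (open row3); precharges=6
Acc 9: bank0 row3 -> MISS (open row3); precharges=7
Acc 10: bank1 row1 -> MISS (open row1); precharges=8

Answer: 8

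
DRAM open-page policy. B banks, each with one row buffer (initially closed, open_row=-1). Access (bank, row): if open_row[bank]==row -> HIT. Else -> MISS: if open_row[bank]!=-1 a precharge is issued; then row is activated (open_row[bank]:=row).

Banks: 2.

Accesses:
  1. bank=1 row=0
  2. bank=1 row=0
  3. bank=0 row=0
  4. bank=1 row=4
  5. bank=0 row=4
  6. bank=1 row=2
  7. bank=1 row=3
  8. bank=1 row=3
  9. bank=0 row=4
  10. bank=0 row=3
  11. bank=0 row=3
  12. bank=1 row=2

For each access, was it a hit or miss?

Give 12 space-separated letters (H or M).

Acc 1: bank1 row0 -> MISS (open row0); precharges=0
Acc 2: bank1 row0 -> HIT
Acc 3: bank0 row0 -> MISS (open row0); precharges=0
Acc 4: bank1 row4 -> MISS (open row4); precharges=1
Acc 5: bank0 row4 -> MISS (open row4); precharges=2
Acc 6: bank1 row2 -> MISS (open row2); precharges=3
Acc 7: bank1 row3 -> MISS (open row3); precharges=4
Acc 8: bank1 row3 -> HIT
Acc 9: bank0 row4 -> HIT
Acc 10: bank0 row3 -> MISS (open row3); precharges=5
Acc 11: bank0 row3 -> HIT
Acc 12: bank1 row2 -> MISS (open row2); precharges=6

Answer: M H M M M M M H H M H M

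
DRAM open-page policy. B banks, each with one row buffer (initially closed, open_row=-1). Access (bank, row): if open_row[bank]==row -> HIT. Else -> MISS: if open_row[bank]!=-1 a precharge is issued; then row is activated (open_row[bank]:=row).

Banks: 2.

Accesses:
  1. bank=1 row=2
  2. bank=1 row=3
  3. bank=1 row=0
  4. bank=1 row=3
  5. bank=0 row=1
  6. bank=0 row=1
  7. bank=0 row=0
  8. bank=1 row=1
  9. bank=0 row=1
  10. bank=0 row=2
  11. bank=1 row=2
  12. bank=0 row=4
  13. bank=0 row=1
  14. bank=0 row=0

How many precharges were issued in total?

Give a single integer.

Acc 1: bank1 row2 -> MISS (open row2); precharges=0
Acc 2: bank1 row3 -> MISS (open row3); precharges=1
Acc 3: bank1 row0 -> MISS (open row0); precharges=2
Acc 4: bank1 row3 -> MISS (open row3); precharges=3
Acc 5: bank0 row1 -> MISS (open row1); precharges=3
Acc 6: bank0 row1 -> HIT
Acc 7: bank0 row0 -> MISS (open row0); precharges=4
Acc 8: bank1 row1 -> MISS (open row1); precharges=5
Acc 9: bank0 row1 -> MISS (open row1); precharges=6
Acc 10: bank0 row2 -> MISS (open row2); precharges=7
Acc 11: bank1 row2 -> MISS (open row2); precharges=8
Acc 12: bank0 row4 -> MISS (open row4); precharges=9
Acc 13: bank0 row1 -> MISS (open row1); precharges=10
Acc 14: bank0 row0 -> MISS (open row0); precharges=11

Answer: 11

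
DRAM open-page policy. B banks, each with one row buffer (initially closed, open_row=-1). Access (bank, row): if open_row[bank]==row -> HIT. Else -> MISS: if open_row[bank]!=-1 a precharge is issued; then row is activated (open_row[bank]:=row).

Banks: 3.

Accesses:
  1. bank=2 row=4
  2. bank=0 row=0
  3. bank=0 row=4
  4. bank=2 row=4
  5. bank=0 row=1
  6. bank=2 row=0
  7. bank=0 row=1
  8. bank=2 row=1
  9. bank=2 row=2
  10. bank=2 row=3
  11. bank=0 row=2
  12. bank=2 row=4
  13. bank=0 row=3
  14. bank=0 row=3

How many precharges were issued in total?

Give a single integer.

Acc 1: bank2 row4 -> MISS (open row4); precharges=0
Acc 2: bank0 row0 -> MISS (open row0); precharges=0
Acc 3: bank0 row4 -> MISS (open row4); precharges=1
Acc 4: bank2 row4 -> HIT
Acc 5: bank0 row1 -> MISS (open row1); precharges=2
Acc 6: bank2 row0 -> MISS (open row0); precharges=3
Acc 7: bank0 row1 -> HIT
Acc 8: bank2 row1 -> MISS (open row1); precharges=4
Acc 9: bank2 row2 -> MISS (open row2); precharges=5
Acc 10: bank2 row3 -> MISS (open row3); precharges=6
Acc 11: bank0 row2 -> MISS (open row2); precharges=7
Acc 12: bank2 row4 -> MISS (open row4); precharges=8
Acc 13: bank0 row3 -> MISS (open row3); precharges=9
Acc 14: bank0 row3 -> HIT

Answer: 9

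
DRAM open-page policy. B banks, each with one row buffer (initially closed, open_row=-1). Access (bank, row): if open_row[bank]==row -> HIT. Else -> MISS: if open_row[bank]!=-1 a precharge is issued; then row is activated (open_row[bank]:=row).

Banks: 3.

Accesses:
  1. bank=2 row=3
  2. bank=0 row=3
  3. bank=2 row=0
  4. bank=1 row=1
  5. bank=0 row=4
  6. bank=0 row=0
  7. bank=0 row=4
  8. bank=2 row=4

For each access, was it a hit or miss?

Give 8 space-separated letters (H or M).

Answer: M M M M M M M M

Derivation:
Acc 1: bank2 row3 -> MISS (open row3); precharges=0
Acc 2: bank0 row3 -> MISS (open row3); precharges=0
Acc 3: bank2 row0 -> MISS (open row0); precharges=1
Acc 4: bank1 row1 -> MISS (open row1); precharges=1
Acc 5: bank0 row4 -> MISS (open row4); precharges=2
Acc 6: bank0 row0 -> MISS (open row0); precharges=3
Acc 7: bank0 row4 -> MISS (open row4); precharges=4
Acc 8: bank2 row4 -> MISS (open row4); precharges=5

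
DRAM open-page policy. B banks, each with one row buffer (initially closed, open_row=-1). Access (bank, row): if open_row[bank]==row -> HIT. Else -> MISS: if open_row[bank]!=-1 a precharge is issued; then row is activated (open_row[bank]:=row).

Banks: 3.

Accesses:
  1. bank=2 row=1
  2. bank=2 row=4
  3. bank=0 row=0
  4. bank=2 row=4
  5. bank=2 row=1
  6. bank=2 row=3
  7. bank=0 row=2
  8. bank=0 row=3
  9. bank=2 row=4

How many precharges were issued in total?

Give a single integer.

Acc 1: bank2 row1 -> MISS (open row1); precharges=0
Acc 2: bank2 row4 -> MISS (open row4); precharges=1
Acc 3: bank0 row0 -> MISS (open row0); precharges=1
Acc 4: bank2 row4 -> HIT
Acc 5: bank2 row1 -> MISS (open row1); precharges=2
Acc 6: bank2 row3 -> MISS (open row3); precharges=3
Acc 7: bank0 row2 -> MISS (open row2); precharges=4
Acc 8: bank0 row3 -> MISS (open row3); precharges=5
Acc 9: bank2 row4 -> MISS (open row4); precharges=6

Answer: 6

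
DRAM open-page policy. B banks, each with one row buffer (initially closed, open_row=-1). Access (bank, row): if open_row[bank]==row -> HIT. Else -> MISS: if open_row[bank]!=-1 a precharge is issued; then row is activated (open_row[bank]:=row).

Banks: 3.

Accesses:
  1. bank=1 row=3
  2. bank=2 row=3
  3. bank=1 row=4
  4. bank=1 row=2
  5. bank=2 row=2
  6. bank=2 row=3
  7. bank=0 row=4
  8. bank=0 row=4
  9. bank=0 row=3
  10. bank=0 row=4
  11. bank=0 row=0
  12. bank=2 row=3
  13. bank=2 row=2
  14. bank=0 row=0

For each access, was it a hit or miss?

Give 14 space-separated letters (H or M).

Answer: M M M M M M M H M M M H M H

Derivation:
Acc 1: bank1 row3 -> MISS (open row3); precharges=0
Acc 2: bank2 row3 -> MISS (open row3); precharges=0
Acc 3: bank1 row4 -> MISS (open row4); precharges=1
Acc 4: bank1 row2 -> MISS (open row2); precharges=2
Acc 5: bank2 row2 -> MISS (open row2); precharges=3
Acc 6: bank2 row3 -> MISS (open row3); precharges=4
Acc 7: bank0 row4 -> MISS (open row4); precharges=4
Acc 8: bank0 row4 -> HIT
Acc 9: bank0 row3 -> MISS (open row3); precharges=5
Acc 10: bank0 row4 -> MISS (open row4); precharges=6
Acc 11: bank0 row0 -> MISS (open row0); precharges=7
Acc 12: bank2 row3 -> HIT
Acc 13: bank2 row2 -> MISS (open row2); precharges=8
Acc 14: bank0 row0 -> HIT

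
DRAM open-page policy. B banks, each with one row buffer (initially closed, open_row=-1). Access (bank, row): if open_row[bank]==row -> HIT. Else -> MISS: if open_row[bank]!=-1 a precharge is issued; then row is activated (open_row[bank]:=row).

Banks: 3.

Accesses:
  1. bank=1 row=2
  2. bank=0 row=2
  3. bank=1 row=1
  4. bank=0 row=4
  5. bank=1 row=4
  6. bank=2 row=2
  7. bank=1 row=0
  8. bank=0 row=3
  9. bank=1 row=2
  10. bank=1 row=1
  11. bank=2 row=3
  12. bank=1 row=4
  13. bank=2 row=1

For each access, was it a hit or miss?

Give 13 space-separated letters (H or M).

Acc 1: bank1 row2 -> MISS (open row2); precharges=0
Acc 2: bank0 row2 -> MISS (open row2); precharges=0
Acc 3: bank1 row1 -> MISS (open row1); precharges=1
Acc 4: bank0 row4 -> MISS (open row4); precharges=2
Acc 5: bank1 row4 -> MISS (open row4); precharges=3
Acc 6: bank2 row2 -> MISS (open row2); precharges=3
Acc 7: bank1 row0 -> MISS (open row0); precharges=4
Acc 8: bank0 row3 -> MISS (open row3); precharges=5
Acc 9: bank1 row2 -> MISS (open row2); precharges=6
Acc 10: bank1 row1 -> MISS (open row1); precharges=7
Acc 11: bank2 row3 -> MISS (open row3); precharges=8
Acc 12: bank1 row4 -> MISS (open row4); precharges=9
Acc 13: bank2 row1 -> MISS (open row1); precharges=10

Answer: M M M M M M M M M M M M M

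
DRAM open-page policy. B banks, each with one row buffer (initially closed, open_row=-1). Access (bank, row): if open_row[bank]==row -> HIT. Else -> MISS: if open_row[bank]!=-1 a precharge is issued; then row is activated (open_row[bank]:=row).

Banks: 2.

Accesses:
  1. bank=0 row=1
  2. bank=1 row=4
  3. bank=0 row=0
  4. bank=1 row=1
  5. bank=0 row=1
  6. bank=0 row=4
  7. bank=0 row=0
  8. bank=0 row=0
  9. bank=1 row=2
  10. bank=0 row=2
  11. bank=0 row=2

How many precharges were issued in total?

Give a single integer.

Acc 1: bank0 row1 -> MISS (open row1); precharges=0
Acc 2: bank1 row4 -> MISS (open row4); precharges=0
Acc 3: bank0 row0 -> MISS (open row0); precharges=1
Acc 4: bank1 row1 -> MISS (open row1); precharges=2
Acc 5: bank0 row1 -> MISS (open row1); precharges=3
Acc 6: bank0 row4 -> MISS (open row4); precharges=4
Acc 7: bank0 row0 -> MISS (open row0); precharges=5
Acc 8: bank0 row0 -> HIT
Acc 9: bank1 row2 -> MISS (open row2); precharges=6
Acc 10: bank0 row2 -> MISS (open row2); precharges=7
Acc 11: bank0 row2 -> HIT

Answer: 7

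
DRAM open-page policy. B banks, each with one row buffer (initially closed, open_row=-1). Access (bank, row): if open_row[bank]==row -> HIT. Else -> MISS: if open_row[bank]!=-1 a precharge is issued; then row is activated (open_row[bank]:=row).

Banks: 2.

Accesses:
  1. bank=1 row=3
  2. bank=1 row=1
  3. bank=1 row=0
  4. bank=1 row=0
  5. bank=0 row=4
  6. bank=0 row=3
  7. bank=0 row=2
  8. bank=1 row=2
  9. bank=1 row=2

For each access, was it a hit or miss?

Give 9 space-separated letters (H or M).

Acc 1: bank1 row3 -> MISS (open row3); precharges=0
Acc 2: bank1 row1 -> MISS (open row1); precharges=1
Acc 3: bank1 row0 -> MISS (open row0); precharges=2
Acc 4: bank1 row0 -> HIT
Acc 5: bank0 row4 -> MISS (open row4); precharges=2
Acc 6: bank0 row3 -> MISS (open row3); precharges=3
Acc 7: bank0 row2 -> MISS (open row2); precharges=4
Acc 8: bank1 row2 -> MISS (open row2); precharges=5
Acc 9: bank1 row2 -> HIT

Answer: M M M H M M M M H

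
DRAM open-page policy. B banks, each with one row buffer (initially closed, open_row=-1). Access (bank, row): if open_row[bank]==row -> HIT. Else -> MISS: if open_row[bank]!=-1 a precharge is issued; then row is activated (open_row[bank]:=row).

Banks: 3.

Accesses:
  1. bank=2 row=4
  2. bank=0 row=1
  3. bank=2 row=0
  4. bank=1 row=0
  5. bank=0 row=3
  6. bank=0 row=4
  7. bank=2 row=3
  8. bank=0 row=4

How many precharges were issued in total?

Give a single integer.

Answer: 4

Derivation:
Acc 1: bank2 row4 -> MISS (open row4); precharges=0
Acc 2: bank0 row1 -> MISS (open row1); precharges=0
Acc 3: bank2 row0 -> MISS (open row0); precharges=1
Acc 4: bank1 row0 -> MISS (open row0); precharges=1
Acc 5: bank0 row3 -> MISS (open row3); precharges=2
Acc 6: bank0 row4 -> MISS (open row4); precharges=3
Acc 7: bank2 row3 -> MISS (open row3); precharges=4
Acc 8: bank0 row4 -> HIT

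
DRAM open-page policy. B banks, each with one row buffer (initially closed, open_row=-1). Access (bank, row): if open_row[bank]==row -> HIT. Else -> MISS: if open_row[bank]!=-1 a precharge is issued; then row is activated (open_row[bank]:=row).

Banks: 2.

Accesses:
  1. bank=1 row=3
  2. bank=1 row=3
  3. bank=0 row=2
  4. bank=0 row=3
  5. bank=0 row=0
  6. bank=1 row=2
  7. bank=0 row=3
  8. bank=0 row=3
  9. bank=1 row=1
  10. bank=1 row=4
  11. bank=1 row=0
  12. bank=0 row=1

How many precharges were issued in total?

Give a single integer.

Answer: 8

Derivation:
Acc 1: bank1 row3 -> MISS (open row3); precharges=0
Acc 2: bank1 row3 -> HIT
Acc 3: bank0 row2 -> MISS (open row2); precharges=0
Acc 4: bank0 row3 -> MISS (open row3); precharges=1
Acc 5: bank0 row0 -> MISS (open row0); precharges=2
Acc 6: bank1 row2 -> MISS (open row2); precharges=3
Acc 7: bank0 row3 -> MISS (open row3); precharges=4
Acc 8: bank0 row3 -> HIT
Acc 9: bank1 row1 -> MISS (open row1); precharges=5
Acc 10: bank1 row4 -> MISS (open row4); precharges=6
Acc 11: bank1 row0 -> MISS (open row0); precharges=7
Acc 12: bank0 row1 -> MISS (open row1); precharges=8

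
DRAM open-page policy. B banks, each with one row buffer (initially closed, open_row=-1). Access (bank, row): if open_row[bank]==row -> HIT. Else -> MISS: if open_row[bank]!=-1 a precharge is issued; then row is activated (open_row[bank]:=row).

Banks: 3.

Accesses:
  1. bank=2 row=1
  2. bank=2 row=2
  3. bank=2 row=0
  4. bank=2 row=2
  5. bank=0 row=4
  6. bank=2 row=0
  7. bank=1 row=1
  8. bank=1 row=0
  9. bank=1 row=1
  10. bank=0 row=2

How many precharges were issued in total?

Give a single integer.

Answer: 7

Derivation:
Acc 1: bank2 row1 -> MISS (open row1); precharges=0
Acc 2: bank2 row2 -> MISS (open row2); precharges=1
Acc 3: bank2 row0 -> MISS (open row0); precharges=2
Acc 4: bank2 row2 -> MISS (open row2); precharges=3
Acc 5: bank0 row4 -> MISS (open row4); precharges=3
Acc 6: bank2 row0 -> MISS (open row0); precharges=4
Acc 7: bank1 row1 -> MISS (open row1); precharges=4
Acc 8: bank1 row0 -> MISS (open row0); precharges=5
Acc 9: bank1 row1 -> MISS (open row1); precharges=6
Acc 10: bank0 row2 -> MISS (open row2); precharges=7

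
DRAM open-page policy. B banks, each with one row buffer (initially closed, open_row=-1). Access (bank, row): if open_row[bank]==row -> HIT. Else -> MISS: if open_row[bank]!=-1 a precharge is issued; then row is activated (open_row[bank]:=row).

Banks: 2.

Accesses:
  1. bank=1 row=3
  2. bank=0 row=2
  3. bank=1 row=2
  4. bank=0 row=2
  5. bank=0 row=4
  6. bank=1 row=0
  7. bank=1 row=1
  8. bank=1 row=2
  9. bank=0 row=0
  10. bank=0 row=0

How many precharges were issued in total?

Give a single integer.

Answer: 6

Derivation:
Acc 1: bank1 row3 -> MISS (open row3); precharges=0
Acc 2: bank0 row2 -> MISS (open row2); precharges=0
Acc 3: bank1 row2 -> MISS (open row2); precharges=1
Acc 4: bank0 row2 -> HIT
Acc 5: bank0 row4 -> MISS (open row4); precharges=2
Acc 6: bank1 row0 -> MISS (open row0); precharges=3
Acc 7: bank1 row1 -> MISS (open row1); precharges=4
Acc 8: bank1 row2 -> MISS (open row2); precharges=5
Acc 9: bank0 row0 -> MISS (open row0); precharges=6
Acc 10: bank0 row0 -> HIT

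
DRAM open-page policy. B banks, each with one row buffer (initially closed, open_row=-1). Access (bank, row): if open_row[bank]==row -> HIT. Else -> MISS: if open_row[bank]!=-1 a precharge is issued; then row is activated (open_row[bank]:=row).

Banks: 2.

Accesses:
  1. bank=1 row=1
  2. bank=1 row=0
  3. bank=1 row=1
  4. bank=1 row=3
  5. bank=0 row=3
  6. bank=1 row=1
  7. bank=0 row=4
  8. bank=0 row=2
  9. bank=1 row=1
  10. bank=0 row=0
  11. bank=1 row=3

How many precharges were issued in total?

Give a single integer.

Acc 1: bank1 row1 -> MISS (open row1); precharges=0
Acc 2: bank1 row0 -> MISS (open row0); precharges=1
Acc 3: bank1 row1 -> MISS (open row1); precharges=2
Acc 4: bank1 row3 -> MISS (open row3); precharges=3
Acc 5: bank0 row3 -> MISS (open row3); precharges=3
Acc 6: bank1 row1 -> MISS (open row1); precharges=4
Acc 7: bank0 row4 -> MISS (open row4); precharges=5
Acc 8: bank0 row2 -> MISS (open row2); precharges=6
Acc 9: bank1 row1 -> HIT
Acc 10: bank0 row0 -> MISS (open row0); precharges=7
Acc 11: bank1 row3 -> MISS (open row3); precharges=8

Answer: 8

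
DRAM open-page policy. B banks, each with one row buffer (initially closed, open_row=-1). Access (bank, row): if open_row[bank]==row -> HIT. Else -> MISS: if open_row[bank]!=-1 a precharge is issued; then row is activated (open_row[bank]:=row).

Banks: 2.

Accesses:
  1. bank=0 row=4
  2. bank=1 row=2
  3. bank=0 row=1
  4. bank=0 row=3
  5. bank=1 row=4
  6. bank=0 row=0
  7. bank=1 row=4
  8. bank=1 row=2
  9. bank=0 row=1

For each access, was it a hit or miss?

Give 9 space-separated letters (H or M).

Answer: M M M M M M H M M

Derivation:
Acc 1: bank0 row4 -> MISS (open row4); precharges=0
Acc 2: bank1 row2 -> MISS (open row2); precharges=0
Acc 3: bank0 row1 -> MISS (open row1); precharges=1
Acc 4: bank0 row3 -> MISS (open row3); precharges=2
Acc 5: bank1 row4 -> MISS (open row4); precharges=3
Acc 6: bank0 row0 -> MISS (open row0); precharges=4
Acc 7: bank1 row4 -> HIT
Acc 8: bank1 row2 -> MISS (open row2); precharges=5
Acc 9: bank0 row1 -> MISS (open row1); precharges=6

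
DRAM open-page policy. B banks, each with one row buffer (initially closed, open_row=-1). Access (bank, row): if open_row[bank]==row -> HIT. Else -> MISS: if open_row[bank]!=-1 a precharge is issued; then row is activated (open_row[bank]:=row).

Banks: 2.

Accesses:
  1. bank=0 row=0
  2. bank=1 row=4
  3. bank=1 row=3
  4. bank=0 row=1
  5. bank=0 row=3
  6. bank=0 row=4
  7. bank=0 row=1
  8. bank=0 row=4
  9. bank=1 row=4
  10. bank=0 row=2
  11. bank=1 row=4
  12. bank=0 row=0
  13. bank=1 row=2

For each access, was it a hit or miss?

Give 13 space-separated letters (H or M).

Acc 1: bank0 row0 -> MISS (open row0); precharges=0
Acc 2: bank1 row4 -> MISS (open row4); precharges=0
Acc 3: bank1 row3 -> MISS (open row3); precharges=1
Acc 4: bank0 row1 -> MISS (open row1); precharges=2
Acc 5: bank0 row3 -> MISS (open row3); precharges=3
Acc 6: bank0 row4 -> MISS (open row4); precharges=4
Acc 7: bank0 row1 -> MISS (open row1); precharges=5
Acc 8: bank0 row4 -> MISS (open row4); precharges=6
Acc 9: bank1 row4 -> MISS (open row4); precharges=7
Acc 10: bank0 row2 -> MISS (open row2); precharges=8
Acc 11: bank1 row4 -> HIT
Acc 12: bank0 row0 -> MISS (open row0); precharges=9
Acc 13: bank1 row2 -> MISS (open row2); precharges=10

Answer: M M M M M M M M M M H M M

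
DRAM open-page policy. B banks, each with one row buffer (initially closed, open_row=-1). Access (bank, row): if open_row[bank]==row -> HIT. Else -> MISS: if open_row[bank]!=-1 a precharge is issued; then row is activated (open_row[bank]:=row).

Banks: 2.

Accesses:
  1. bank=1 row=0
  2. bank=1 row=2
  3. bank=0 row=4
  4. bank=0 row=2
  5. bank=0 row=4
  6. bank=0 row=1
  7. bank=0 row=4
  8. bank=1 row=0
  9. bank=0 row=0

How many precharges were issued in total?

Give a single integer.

Acc 1: bank1 row0 -> MISS (open row0); precharges=0
Acc 2: bank1 row2 -> MISS (open row2); precharges=1
Acc 3: bank0 row4 -> MISS (open row4); precharges=1
Acc 4: bank0 row2 -> MISS (open row2); precharges=2
Acc 5: bank0 row4 -> MISS (open row4); precharges=3
Acc 6: bank0 row1 -> MISS (open row1); precharges=4
Acc 7: bank0 row4 -> MISS (open row4); precharges=5
Acc 8: bank1 row0 -> MISS (open row0); precharges=6
Acc 9: bank0 row0 -> MISS (open row0); precharges=7

Answer: 7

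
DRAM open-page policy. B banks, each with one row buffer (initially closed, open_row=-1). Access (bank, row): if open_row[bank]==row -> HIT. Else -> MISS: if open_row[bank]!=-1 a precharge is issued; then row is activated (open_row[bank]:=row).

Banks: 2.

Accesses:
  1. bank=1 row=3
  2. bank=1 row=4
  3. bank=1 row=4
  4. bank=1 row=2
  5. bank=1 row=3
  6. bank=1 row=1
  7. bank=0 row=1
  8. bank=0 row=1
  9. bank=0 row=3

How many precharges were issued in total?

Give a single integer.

Answer: 5

Derivation:
Acc 1: bank1 row3 -> MISS (open row3); precharges=0
Acc 2: bank1 row4 -> MISS (open row4); precharges=1
Acc 3: bank1 row4 -> HIT
Acc 4: bank1 row2 -> MISS (open row2); precharges=2
Acc 5: bank1 row3 -> MISS (open row3); precharges=3
Acc 6: bank1 row1 -> MISS (open row1); precharges=4
Acc 7: bank0 row1 -> MISS (open row1); precharges=4
Acc 8: bank0 row1 -> HIT
Acc 9: bank0 row3 -> MISS (open row3); precharges=5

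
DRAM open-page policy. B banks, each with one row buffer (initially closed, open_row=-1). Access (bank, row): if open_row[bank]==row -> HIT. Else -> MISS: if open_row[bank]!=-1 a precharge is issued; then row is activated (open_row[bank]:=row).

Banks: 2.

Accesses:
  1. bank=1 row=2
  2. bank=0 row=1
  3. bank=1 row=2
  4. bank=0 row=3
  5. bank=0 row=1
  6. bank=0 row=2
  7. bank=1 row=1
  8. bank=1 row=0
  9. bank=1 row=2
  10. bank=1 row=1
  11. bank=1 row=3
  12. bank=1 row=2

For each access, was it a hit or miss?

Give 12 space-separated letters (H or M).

Answer: M M H M M M M M M M M M

Derivation:
Acc 1: bank1 row2 -> MISS (open row2); precharges=0
Acc 2: bank0 row1 -> MISS (open row1); precharges=0
Acc 3: bank1 row2 -> HIT
Acc 4: bank0 row3 -> MISS (open row3); precharges=1
Acc 5: bank0 row1 -> MISS (open row1); precharges=2
Acc 6: bank0 row2 -> MISS (open row2); precharges=3
Acc 7: bank1 row1 -> MISS (open row1); precharges=4
Acc 8: bank1 row0 -> MISS (open row0); precharges=5
Acc 9: bank1 row2 -> MISS (open row2); precharges=6
Acc 10: bank1 row1 -> MISS (open row1); precharges=7
Acc 11: bank1 row3 -> MISS (open row3); precharges=8
Acc 12: bank1 row2 -> MISS (open row2); precharges=9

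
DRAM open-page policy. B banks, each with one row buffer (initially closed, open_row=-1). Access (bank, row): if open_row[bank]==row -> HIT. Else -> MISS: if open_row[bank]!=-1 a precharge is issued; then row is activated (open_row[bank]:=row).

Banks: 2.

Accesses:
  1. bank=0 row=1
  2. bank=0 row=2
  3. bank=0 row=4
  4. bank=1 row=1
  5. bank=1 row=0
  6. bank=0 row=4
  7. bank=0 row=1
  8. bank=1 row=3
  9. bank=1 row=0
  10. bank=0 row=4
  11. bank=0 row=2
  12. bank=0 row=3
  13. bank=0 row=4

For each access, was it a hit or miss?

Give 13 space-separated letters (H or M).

Acc 1: bank0 row1 -> MISS (open row1); precharges=0
Acc 2: bank0 row2 -> MISS (open row2); precharges=1
Acc 3: bank0 row4 -> MISS (open row4); precharges=2
Acc 4: bank1 row1 -> MISS (open row1); precharges=2
Acc 5: bank1 row0 -> MISS (open row0); precharges=3
Acc 6: bank0 row4 -> HIT
Acc 7: bank0 row1 -> MISS (open row1); precharges=4
Acc 8: bank1 row3 -> MISS (open row3); precharges=5
Acc 9: bank1 row0 -> MISS (open row0); precharges=6
Acc 10: bank0 row4 -> MISS (open row4); precharges=7
Acc 11: bank0 row2 -> MISS (open row2); precharges=8
Acc 12: bank0 row3 -> MISS (open row3); precharges=9
Acc 13: bank0 row4 -> MISS (open row4); precharges=10

Answer: M M M M M H M M M M M M M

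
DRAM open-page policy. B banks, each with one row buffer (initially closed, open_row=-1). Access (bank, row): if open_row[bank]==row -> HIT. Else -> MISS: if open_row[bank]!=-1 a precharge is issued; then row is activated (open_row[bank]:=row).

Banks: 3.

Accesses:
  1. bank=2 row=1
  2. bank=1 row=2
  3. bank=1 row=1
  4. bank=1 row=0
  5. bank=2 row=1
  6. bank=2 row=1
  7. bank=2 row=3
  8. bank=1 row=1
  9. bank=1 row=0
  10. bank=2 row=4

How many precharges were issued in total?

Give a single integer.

Acc 1: bank2 row1 -> MISS (open row1); precharges=0
Acc 2: bank1 row2 -> MISS (open row2); precharges=0
Acc 3: bank1 row1 -> MISS (open row1); precharges=1
Acc 4: bank1 row0 -> MISS (open row0); precharges=2
Acc 5: bank2 row1 -> HIT
Acc 6: bank2 row1 -> HIT
Acc 7: bank2 row3 -> MISS (open row3); precharges=3
Acc 8: bank1 row1 -> MISS (open row1); precharges=4
Acc 9: bank1 row0 -> MISS (open row0); precharges=5
Acc 10: bank2 row4 -> MISS (open row4); precharges=6

Answer: 6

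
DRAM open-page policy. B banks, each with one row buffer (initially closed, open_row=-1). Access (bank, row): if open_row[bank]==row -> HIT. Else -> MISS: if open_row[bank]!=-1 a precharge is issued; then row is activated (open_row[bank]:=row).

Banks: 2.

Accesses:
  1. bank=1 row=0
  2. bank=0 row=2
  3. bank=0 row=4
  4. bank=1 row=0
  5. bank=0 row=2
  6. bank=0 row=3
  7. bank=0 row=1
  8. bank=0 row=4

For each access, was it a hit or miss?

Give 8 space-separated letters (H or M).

Answer: M M M H M M M M

Derivation:
Acc 1: bank1 row0 -> MISS (open row0); precharges=0
Acc 2: bank0 row2 -> MISS (open row2); precharges=0
Acc 3: bank0 row4 -> MISS (open row4); precharges=1
Acc 4: bank1 row0 -> HIT
Acc 5: bank0 row2 -> MISS (open row2); precharges=2
Acc 6: bank0 row3 -> MISS (open row3); precharges=3
Acc 7: bank0 row1 -> MISS (open row1); precharges=4
Acc 8: bank0 row4 -> MISS (open row4); precharges=5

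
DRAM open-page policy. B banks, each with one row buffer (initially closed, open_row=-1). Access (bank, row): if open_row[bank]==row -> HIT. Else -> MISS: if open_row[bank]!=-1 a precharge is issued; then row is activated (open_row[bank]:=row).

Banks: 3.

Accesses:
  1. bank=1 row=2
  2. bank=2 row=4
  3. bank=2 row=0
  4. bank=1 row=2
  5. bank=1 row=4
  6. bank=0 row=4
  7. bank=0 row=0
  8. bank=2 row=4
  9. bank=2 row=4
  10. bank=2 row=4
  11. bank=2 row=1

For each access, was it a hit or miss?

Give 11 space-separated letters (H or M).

Answer: M M M H M M M M H H M

Derivation:
Acc 1: bank1 row2 -> MISS (open row2); precharges=0
Acc 2: bank2 row4 -> MISS (open row4); precharges=0
Acc 3: bank2 row0 -> MISS (open row0); precharges=1
Acc 4: bank1 row2 -> HIT
Acc 5: bank1 row4 -> MISS (open row4); precharges=2
Acc 6: bank0 row4 -> MISS (open row4); precharges=2
Acc 7: bank0 row0 -> MISS (open row0); precharges=3
Acc 8: bank2 row4 -> MISS (open row4); precharges=4
Acc 9: bank2 row4 -> HIT
Acc 10: bank2 row4 -> HIT
Acc 11: bank2 row1 -> MISS (open row1); precharges=5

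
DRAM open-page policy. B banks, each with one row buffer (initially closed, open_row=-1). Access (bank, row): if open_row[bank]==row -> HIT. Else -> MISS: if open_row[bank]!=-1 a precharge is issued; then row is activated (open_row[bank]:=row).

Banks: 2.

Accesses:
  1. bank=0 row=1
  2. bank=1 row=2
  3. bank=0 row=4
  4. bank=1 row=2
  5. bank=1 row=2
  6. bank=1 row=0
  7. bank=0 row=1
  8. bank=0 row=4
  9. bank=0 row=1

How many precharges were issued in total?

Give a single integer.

Acc 1: bank0 row1 -> MISS (open row1); precharges=0
Acc 2: bank1 row2 -> MISS (open row2); precharges=0
Acc 3: bank0 row4 -> MISS (open row4); precharges=1
Acc 4: bank1 row2 -> HIT
Acc 5: bank1 row2 -> HIT
Acc 6: bank1 row0 -> MISS (open row0); precharges=2
Acc 7: bank0 row1 -> MISS (open row1); precharges=3
Acc 8: bank0 row4 -> MISS (open row4); precharges=4
Acc 9: bank0 row1 -> MISS (open row1); precharges=5

Answer: 5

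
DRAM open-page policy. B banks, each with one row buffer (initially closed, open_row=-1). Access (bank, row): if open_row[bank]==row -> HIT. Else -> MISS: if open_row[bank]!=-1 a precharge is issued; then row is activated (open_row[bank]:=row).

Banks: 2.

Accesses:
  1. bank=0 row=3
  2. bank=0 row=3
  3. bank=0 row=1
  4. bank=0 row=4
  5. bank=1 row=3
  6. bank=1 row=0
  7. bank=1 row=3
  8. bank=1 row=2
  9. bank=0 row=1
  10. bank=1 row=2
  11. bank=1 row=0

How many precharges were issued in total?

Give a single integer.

Acc 1: bank0 row3 -> MISS (open row3); precharges=0
Acc 2: bank0 row3 -> HIT
Acc 3: bank0 row1 -> MISS (open row1); precharges=1
Acc 4: bank0 row4 -> MISS (open row4); precharges=2
Acc 5: bank1 row3 -> MISS (open row3); precharges=2
Acc 6: bank1 row0 -> MISS (open row0); precharges=3
Acc 7: bank1 row3 -> MISS (open row3); precharges=4
Acc 8: bank1 row2 -> MISS (open row2); precharges=5
Acc 9: bank0 row1 -> MISS (open row1); precharges=6
Acc 10: bank1 row2 -> HIT
Acc 11: bank1 row0 -> MISS (open row0); precharges=7

Answer: 7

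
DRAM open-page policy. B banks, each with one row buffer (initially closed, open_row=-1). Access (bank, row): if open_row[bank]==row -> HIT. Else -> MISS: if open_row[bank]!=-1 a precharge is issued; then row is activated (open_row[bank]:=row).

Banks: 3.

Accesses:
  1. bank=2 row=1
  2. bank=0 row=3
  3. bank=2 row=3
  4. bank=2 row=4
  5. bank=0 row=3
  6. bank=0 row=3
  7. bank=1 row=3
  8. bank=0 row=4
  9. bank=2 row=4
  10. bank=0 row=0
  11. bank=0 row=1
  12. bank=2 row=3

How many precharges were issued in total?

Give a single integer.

Acc 1: bank2 row1 -> MISS (open row1); precharges=0
Acc 2: bank0 row3 -> MISS (open row3); precharges=0
Acc 3: bank2 row3 -> MISS (open row3); precharges=1
Acc 4: bank2 row4 -> MISS (open row4); precharges=2
Acc 5: bank0 row3 -> HIT
Acc 6: bank0 row3 -> HIT
Acc 7: bank1 row3 -> MISS (open row3); precharges=2
Acc 8: bank0 row4 -> MISS (open row4); precharges=3
Acc 9: bank2 row4 -> HIT
Acc 10: bank0 row0 -> MISS (open row0); precharges=4
Acc 11: bank0 row1 -> MISS (open row1); precharges=5
Acc 12: bank2 row3 -> MISS (open row3); precharges=6

Answer: 6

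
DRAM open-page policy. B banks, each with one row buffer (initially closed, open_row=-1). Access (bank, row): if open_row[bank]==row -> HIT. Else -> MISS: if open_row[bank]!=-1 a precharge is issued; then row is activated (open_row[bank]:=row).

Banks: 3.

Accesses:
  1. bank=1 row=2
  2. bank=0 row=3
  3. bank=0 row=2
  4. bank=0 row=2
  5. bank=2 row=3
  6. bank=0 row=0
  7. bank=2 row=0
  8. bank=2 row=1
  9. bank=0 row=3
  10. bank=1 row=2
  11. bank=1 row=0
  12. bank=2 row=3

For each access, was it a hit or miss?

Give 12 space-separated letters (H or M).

Acc 1: bank1 row2 -> MISS (open row2); precharges=0
Acc 2: bank0 row3 -> MISS (open row3); precharges=0
Acc 3: bank0 row2 -> MISS (open row2); precharges=1
Acc 4: bank0 row2 -> HIT
Acc 5: bank2 row3 -> MISS (open row3); precharges=1
Acc 6: bank0 row0 -> MISS (open row0); precharges=2
Acc 7: bank2 row0 -> MISS (open row0); precharges=3
Acc 8: bank2 row1 -> MISS (open row1); precharges=4
Acc 9: bank0 row3 -> MISS (open row3); precharges=5
Acc 10: bank1 row2 -> HIT
Acc 11: bank1 row0 -> MISS (open row0); precharges=6
Acc 12: bank2 row3 -> MISS (open row3); precharges=7

Answer: M M M H M M M M M H M M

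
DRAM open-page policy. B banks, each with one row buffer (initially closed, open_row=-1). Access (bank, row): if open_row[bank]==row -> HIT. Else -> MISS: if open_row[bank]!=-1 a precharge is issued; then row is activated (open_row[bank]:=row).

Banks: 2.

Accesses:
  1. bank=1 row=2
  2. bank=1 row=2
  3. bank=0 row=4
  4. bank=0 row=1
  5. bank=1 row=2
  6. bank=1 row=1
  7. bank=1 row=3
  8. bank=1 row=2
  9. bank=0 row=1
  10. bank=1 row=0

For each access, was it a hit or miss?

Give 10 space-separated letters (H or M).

Answer: M H M M H M M M H M

Derivation:
Acc 1: bank1 row2 -> MISS (open row2); precharges=0
Acc 2: bank1 row2 -> HIT
Acc 3: bank0 row4 -> MISS (open row4); precharges=0
Acc 4: bank0 row1 -> MISS (open row1); precharges=1
Acc 5: bank1 row2 -> HIT
Acc 6: bank1 row1 -> MISS (open row1); precharges=2
Acc 7: bank1 row3 -> MISS (open row3); precharges=3
Acc 8: bank1 row2 -> MISS (open row2); precharges=4
Acc 9: bank0 row1 -> HIT
Acc 10: bank1 row0 -> MISS (open row0); precharges=5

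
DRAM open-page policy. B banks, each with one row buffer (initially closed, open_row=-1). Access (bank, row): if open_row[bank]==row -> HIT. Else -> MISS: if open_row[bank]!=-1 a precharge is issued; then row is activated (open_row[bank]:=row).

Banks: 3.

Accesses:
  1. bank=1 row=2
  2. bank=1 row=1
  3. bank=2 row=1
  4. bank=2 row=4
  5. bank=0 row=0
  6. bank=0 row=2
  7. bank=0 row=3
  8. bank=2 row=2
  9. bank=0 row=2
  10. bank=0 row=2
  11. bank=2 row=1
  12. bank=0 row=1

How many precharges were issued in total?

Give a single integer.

Acc 1: bank1 row2 -> MISS (open row2); precharges=0
Acc 2: bank1 row1 -> MISS (open row1); precharges=1
Acc 3: bank2 row1 -> MISS (open row1); precharges=1
Acc 4: bank2 row4 -> MISS (open row4); precharges=2
Acc 5: bank0 row0 -> MISS (open row0); precharges=2
Acc 6: bank0 row2 -> MISS (open row2); precharges=3
Acc 7: bank0 row3 -> MISS (open row3); precharges=4
Acc 8: bank2 row2 -> MISS (open row2); precharges=5
Acc 9: bank0 row2 -> MISS (open row2); precharges=6
Acc 10: bank0 row2 -> HIT
Acc 11: bank2 row1 -> MISS (open row1); precharges=7
Acc 12: bank0 row1 -> MISS (open row1); precharges=8

Answer: 8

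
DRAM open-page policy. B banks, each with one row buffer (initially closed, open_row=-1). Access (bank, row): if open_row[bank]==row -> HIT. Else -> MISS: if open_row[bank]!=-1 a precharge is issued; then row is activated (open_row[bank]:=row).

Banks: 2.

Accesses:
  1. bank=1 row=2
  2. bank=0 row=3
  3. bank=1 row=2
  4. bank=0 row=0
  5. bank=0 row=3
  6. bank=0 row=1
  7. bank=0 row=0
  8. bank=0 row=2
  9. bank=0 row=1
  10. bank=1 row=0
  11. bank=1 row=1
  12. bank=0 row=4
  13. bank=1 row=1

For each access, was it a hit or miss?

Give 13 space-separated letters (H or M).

Acc 1: bank1 row2 -> MISS (open row2); precharges=0
Acc 2: bank0 row3 -> MISS (open row3); precharges=0
Acc 3: bank1 row2 -> HIT
Acc 4: bank0 row0 -> MISS (open row0); precharges=1
Acc 5: bank0 row3 -> MISS (open row3); precharges=2
Acc 6: bank0 row1 -> MISS (open row1); precharges=3
Acc 7: bank0 row0 -> MISS (open row0); precharges=4
Acc 8: bank0 row2 -> MISS (open row2); precharges=5
Acc 9: bank0 row1 -> MISS (open row1); precharges=6
Acc 10: bank1 row0 -> MISS (open row0); precharges=7
Acc 11: bank1 row1 -> MISS (open row1); precharges=8
Acc 12: bank0 row4 -> MISS (open row4); precharges=9
Acc 13: bank1 row1 -> HIT

Answer: M M H M M M M M M M M M H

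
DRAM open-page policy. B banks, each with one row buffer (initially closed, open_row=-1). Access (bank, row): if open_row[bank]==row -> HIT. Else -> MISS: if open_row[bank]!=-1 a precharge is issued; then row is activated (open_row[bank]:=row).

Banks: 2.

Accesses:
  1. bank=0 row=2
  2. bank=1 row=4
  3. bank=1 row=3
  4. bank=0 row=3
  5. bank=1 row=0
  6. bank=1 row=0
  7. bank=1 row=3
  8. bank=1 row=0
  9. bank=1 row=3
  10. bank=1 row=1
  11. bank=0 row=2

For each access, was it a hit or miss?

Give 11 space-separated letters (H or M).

Answer: M M M M M H M M M M M

Derivation:
Acc 1: bank0 row2 -> MISS (open row2); precharges=0
Acc 2: bank1 row4 -> MISS (open row4); precharges=0
Acc 3: bank1 row3 -> MISS (open row3); precharges=1
Acc 4: bank0 row3 -> MISS (open row3); precharges=2
Acc 5: bank1 row0 -> MISS (open row0); precharges=3
Acc 6: bank1 row0 -> HIT
Acc 7: bank1 row3 -> MISS (open row3); precharges=4
Acc 8: bank1 row0 -> MISS (open row0); precharges=5
Acc 9: bank1 row3 -> MISS (open row3); precharges=6
Acc 10: bank1 row1 -> MISS (open row1); precharges=7
Acc 11: bank0 row2 -> MISS (open row2); precharges=8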